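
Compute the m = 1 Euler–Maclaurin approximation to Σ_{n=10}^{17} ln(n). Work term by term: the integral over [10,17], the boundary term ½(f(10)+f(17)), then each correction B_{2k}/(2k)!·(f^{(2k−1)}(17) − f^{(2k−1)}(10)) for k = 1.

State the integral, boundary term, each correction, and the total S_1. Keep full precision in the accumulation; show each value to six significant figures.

Integral: ∫_10^17 ln(x) dx = 18.1388.
½[f(10) + f(17)] = ½[2.30259 + 2.83321] = 2.56790.
Integral + boundary = 20.7067.
Order-1 term: 1/12 · (0.0588235 − 0.100000) = -0.00343137.

S_1 ≈ 20.7032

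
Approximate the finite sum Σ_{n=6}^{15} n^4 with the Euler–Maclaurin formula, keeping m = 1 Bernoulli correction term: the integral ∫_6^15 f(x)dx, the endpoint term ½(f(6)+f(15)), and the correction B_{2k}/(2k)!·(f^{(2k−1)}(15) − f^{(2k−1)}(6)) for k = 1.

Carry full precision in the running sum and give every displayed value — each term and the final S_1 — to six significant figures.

S_1 ≈ 177333

∫_6^15 x^4 dx evaluates to 150320.
½[f(6) + f(15)] = ½[1296.00 + 50625.0] = 25960.5.
Integral + boundary = 176280.
k=1: B_{2}/(2)! × [f^{(1)}(15) − f^{(1)}(6)] = 1/12 × (13500.0 − 864.000) = 1053.00.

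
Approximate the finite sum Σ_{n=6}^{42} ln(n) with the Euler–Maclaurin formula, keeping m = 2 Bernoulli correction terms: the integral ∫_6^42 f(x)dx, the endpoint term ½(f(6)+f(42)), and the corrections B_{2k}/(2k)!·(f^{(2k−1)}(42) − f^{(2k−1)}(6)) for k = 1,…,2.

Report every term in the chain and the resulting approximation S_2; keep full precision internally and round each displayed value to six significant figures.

S_2 ≈ 112.984

The integral term ∫_6^42 ln(x) dx = 110.232.
Endpoint term: (f(6) + f(42))/2 = (1.79176 + 3.73767)/2 = 2.76471.
So far: 112.996.
Correction k=1: B_{2}/2! · (f^{(1)}(42) − f^{(1)}(6)) = 1/12 · (0.0238095 − 0.166667) = -0.0119048.
After k=1: 112.984.
Correction k=2: B_{4}/4! · (f^{(3)}(42) − f^{(3)}(6)) = −1/720 · (2.69949e-05 − 0.00925926) = 1.28226e-05.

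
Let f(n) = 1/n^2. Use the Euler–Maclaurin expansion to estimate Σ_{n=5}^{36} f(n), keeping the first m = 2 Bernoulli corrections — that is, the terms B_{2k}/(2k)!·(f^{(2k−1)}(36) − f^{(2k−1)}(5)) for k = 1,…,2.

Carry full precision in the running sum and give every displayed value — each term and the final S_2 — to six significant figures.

∫_5^36 1/x^2 dx evaluates to 0.172222.
½[f(5) + f(36)] = ½[0.0400000 + 0.000771605] = 0.0203858.
Running total after boundary: 0.192608.
k=1: B_{2}/(2)! × [f^{(1)}(36) − f^{(1)}(5)] = 1/12 × (-4.28669e-05 − (-0.0160000)) = 0.00132976.
Partial sum through k=1: 0.193938.
k=2: B_{4}/(4)! × [f^{(3)}(36) − f^{(3)}(5)] = −1/720 × (-3.96916e-07 − (-0.00768000)) = -1.06661e-05.

S_2 ≈ 0.193927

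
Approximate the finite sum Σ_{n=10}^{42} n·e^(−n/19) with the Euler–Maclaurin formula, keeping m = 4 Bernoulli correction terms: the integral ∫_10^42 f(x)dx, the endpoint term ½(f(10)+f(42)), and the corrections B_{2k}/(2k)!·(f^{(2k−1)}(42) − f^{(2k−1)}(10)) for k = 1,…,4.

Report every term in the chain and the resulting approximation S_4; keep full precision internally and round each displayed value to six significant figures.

S_4 ≈ 203.664

Integral: ∫_10^42 x·e^(−x/19) dx = 198.442.
½[f(10) + f(42)] = ½[5.90778 + 4.60500] = 5.25639.
Running total after boundary: 203.699.
k=1: B_{2}/(2)! × [f^{(1)}(42) − f^{(1)}(10)] = 1/12 × (-0.132726 − 0.279842) = -0.0343806.
After k=1: 203.664.
k=2: B_{4}/(4)! × [f^{(3)}(42) − f^{(3)}(10)] = −1/720 × (0.000239779 − 0.00404819) = 5.28946e-06.
After k=2: 203.664.
k=3: B_{6}/(6)! × [f^{(5)}(42) − f^{(5)}(10)] = 1/30240 × (2.34687e-06 − 2.02803e-05) = -5.93038e-10.
After k=3: 203.664.
k=4: B_{8}/(8)! × [f^{(7)}(42) − f^{(7)}(10)] = −1/1209600 × (1.11621e-08 − 8.12931e-08) = 5.79787e-14.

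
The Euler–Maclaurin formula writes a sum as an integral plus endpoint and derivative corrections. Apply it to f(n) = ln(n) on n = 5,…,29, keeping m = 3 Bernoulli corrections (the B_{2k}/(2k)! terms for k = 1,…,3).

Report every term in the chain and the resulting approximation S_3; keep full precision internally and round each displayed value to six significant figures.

∫_5^29 ln(x) dx evaluates to 65.6044.
Endpoint term: (f(5) + f(29))/2 = (1.60944 + 3.36730)/2 = 2.48837.
So far: 68.0928.
Correction k=1: B_{2}/2! · (f^{(1)}(29) − f^{(1)}(5)) = 1/12 · (0.0344828 − 0.200000) = -0.0137931.
After k=1: 68.0790.
Correction k=2: B_{4}/4! · (f^{(3)}(29) − f^{(3)}(5)) = −1/720 · (8.20042e-05 − 0.0160000) = 2.21083e-05.
After k=2: 68.0790.
Correction k=3: B_{6}/6! · (f^{(5)}(29) − f^{(5)}(5)) = 1/30240 · (1.17010e-06 − 0.00768000) = -2.53930e-07.

S_3 ≈ 68.0790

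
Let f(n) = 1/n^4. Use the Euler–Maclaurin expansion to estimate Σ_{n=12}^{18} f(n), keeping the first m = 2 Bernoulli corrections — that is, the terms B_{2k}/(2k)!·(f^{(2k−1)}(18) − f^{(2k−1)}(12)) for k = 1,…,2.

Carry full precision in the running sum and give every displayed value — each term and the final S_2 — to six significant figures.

∫_12^18 1/x^4 dx evaluates to 0.000135745.
Endpoint term: (f(12) + f(18))/2 = (4.82253e-05 + 9.52599e-06)/2 = 2.88756e-05.
Integral + boundary = 0.000164621.
Correction k=1: B_{2}/2! · (f^{(1)}(18) − f^{(1)}(12)) = 1/12 · (-2.11689e-06 − (-1.60751e-05)) = 1.16318e-06.
Running total after k=1: 0.000165784.
Correction k=2: B_{4}/4! · (f^{(3)}(18) − f^{(3)}(12)) = −1/720 · (-1.96008e-07 − (-3.34898e-06)) = -4.37913e-09.

S_2 ≈ 0.000165780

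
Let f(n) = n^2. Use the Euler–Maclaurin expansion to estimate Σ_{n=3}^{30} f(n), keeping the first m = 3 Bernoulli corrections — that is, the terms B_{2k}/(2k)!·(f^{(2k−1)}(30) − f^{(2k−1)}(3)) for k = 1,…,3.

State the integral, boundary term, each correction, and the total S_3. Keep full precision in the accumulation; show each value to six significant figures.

∫_3^30 x^2 dx evaluates to 8991.00.
Endpoint term: (f(3) + f(30))/2 = (9.00000 + 900.000)/2 = 454.500.
Integral + boundary = 9445.50.
k=1: B_{2}/(2)! × [f^{(1)}(30) − f^{(1)}(3)] = 1/12 × (60.0000 − 6.00000) = 4.50000.
Partial sum through k=1: 9450.00.
k=2: B_{4}/(4)! × [f^{(3)}(30) − f^{(3)}(3)] = −1/720 × (0.00000 − 0.00000) = 0.00000.
Partial sum through k=2: 9450.00.
k=3: B_{6}/(6)! × [f^{(5)}(30) − f^{(5)}(3)] = 1/30240 × (0.00000 − 0.00000) = 0.00000.

S_3 ≈ 9450.00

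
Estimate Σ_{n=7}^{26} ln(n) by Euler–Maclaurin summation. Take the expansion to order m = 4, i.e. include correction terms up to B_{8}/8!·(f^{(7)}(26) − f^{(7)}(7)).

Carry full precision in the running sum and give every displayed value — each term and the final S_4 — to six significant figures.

S_4 ≈ 54.6825

∫_7^26 ln(x) dx evaluates to 52.0891.
Boundary: ½(f(7) + f(26)) = ½(1.94591 + 3.25810) = 2.60200.
Integral + boundary = 54.6911.
Correction k=1: B_{2}/2! · (f^{(1)}(26) − f^{(1)}(7)) = 1/12 · (0.0384615 − 0.142857) = -0.00869963.
Partial sum through k=1: 54.6824.
Correction k=2: B_{4}/4! · (f^{(3)}(26) − f^{(3)}(7)) = −1/720 · (0.000113792 − 0.00583090) = 7.94043e-06.
Partial sum through k=2: 54.6825.
Correction k=3: B_{6}/6! · (f^{(5)}(26) − f^{(5)}(7)) = 1/30240 · (2.01997e-06 − 0.00142798) = -4.71546e-08.
Partial sum through k=3: 54.6825.
Correction k=4: B_{8}/8! · (f^{(7)}(26) − f^{(7)}(7)) = −1/1209600 · (8.96436e-08 − 0.000874271) = 7.22703e-10.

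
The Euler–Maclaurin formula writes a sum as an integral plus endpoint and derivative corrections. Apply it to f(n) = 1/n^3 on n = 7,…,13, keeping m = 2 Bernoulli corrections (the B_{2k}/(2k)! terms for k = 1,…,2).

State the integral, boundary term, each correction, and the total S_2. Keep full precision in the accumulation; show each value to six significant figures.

S_2 ≈ 0.00902549

The integral term ∫_7^13 1/x^3 dx = 0.00724550.
½[f(7) + f(13)] = ½[0.00291545 + 0.000455166] = 0.00168531.
Running total after boundary: 0.00893081.
Order-1 term: 1/12 · (-0.000105038 − (-0.00124948)) = 9.53701e-05.
After k=1: 0.00902618.
Order-2 term: −1/720 · (-1.24306e-05 − (-0.000509992)) = -6.91057e-07.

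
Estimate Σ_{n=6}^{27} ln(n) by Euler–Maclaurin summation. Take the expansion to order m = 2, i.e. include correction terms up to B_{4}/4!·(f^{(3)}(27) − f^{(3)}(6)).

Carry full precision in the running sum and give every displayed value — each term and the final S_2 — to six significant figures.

Integral: ∫_6^27 ln(x) dx = 57.2370.
Endpoint term: (f(6) + f(27))/2 = (1.79176 + 3.29584)/2 = 2.54380.
Running total after boundary: 59.7808.
k=1: B_{2}/(2)! × [f^{(1)}(27) − f^{(1)}(6)] = 1/12 × (0.0370370 − 0.166667) = -0.0108025.
Running total after k=1: 59.7700.
k=2: B_{4}/(4)! × [f^{(3)}(27) − f^{(3)}(6)] = −1/720 × (0.000101611 − 0.00925926) = 1.27190e-05.

S_2 ≈ 59.7700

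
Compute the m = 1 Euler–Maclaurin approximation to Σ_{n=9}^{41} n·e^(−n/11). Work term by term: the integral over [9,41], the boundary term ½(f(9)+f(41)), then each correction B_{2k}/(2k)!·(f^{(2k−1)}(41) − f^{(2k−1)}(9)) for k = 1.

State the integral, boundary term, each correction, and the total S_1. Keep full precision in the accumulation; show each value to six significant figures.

Integral: ∫_9^41 x·e^(−x/11) dx = 83.3099.
Boundary: ½(f(9) + f(41)) = ½(3.97110 + 0.986393) = 2.47875.
Running total after boundary: 85.7887.
Order-1 term: 1/12 · (-0.0656137 − 0.0802242) = -0.0121532.

S_1 ≈ 85.7765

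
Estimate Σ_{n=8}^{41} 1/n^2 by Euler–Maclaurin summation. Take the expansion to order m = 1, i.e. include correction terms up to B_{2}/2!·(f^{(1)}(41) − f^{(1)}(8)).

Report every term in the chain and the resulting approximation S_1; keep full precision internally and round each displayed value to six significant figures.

The integral term ∫_8^41 1/x^2 dx = 0.100610.
½[f(8) + f(41)] = ½[0.0156250 + 0.000594884] = 0.00810994.
So far: 0.108720.
Correction k=1: B_{2}/2! · (f^{(1)}(41) − f^{(1)}(8)) = 1/12 · (-2.90187e-05 − (-0.00390625)) = 0.000323103.

S_1 ≈ 0.109043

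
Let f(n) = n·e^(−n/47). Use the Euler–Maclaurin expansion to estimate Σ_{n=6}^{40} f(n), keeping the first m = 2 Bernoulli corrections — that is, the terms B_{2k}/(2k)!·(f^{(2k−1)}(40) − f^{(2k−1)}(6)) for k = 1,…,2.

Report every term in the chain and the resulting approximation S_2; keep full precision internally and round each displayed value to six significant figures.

∫_6^40 x·e^(−x/47) dx evaluates to 446.620.
Boundary: ½(f(6) + f(40)) = ½(5.28092 + 17.0784) = 11.1797.
Running total after boundary: 457.799.
Correction k=1: B_{2}/2! · (f^{(1)}(40) − f^{(1)}(6)) = 1/12 · (0.0635899 − 0.767793) = -0.0586836.
After k=1: 457.741.
Correction k=2: B_{4}/4! · (f^{(3)}(40) − f^{(3)}(6)) = −1/720 · (0.000415351 − 0.00114445) = 1.01264e-06.

S_2 ≈ 457.741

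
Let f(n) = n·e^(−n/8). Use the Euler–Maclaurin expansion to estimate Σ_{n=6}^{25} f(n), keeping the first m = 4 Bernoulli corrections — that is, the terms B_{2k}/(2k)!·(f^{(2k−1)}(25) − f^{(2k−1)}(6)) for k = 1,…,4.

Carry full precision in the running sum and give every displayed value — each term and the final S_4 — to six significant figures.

The integral term ∫_6^25 x·e^(−x/8) dx = 41.3057.
Endpoint term: (f(6) + f(25))/2 = (2.83420 + 1.09842)/2 = 1.96631.
Integral + boundary = 43.2720.
k=1: B_{2}/(2)! × [f^{(1)}(25) − f^{(1)}(6)] = 1/12 × (-0.0933660 − 0.118092) = -0.0176215.
After k=1: 43.2544.
k=2: B_{4}/(4)! × [f^{(3)}(25) − f^{(3)}(6)] = −1/720 × (-8.58143e-05 − 0.0166066) = 2.31840e-05.
After k=2: 43.2544.
k=3: B_{6}/(6)! × [f^{(5)}(25) − f^{(5)}(6)] = 1/30240 × (2.01127e-05 − 0.000490126) = -1.55428e-08.
After k=3: 43.2544.
k=4: B_{8}/(8)! × [f^{(7)}(25) − f^{(7)}(6)] = −1/1209600 × (6.49474e-07 − 1.12621e-05) = 8.77366e-12.

S_4 ≈ 43.2544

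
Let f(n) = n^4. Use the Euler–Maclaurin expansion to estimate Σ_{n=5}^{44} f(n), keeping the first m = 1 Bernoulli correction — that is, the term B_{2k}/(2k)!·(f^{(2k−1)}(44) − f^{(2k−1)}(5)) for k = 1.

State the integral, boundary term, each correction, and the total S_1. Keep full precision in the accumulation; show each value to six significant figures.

S_1 ≈ 3.48853e+07

The integral term ∫_5^44 x^4 dx = 3.29826e+07.
Endpoint term: (f(5) + f(44))/2 = (625.000 + 3.74810e+06)/2 = 1.87436e+06.
Integral + boundary = 3.48570e+07.
Order-1 term: 1/12 · (340736 − 500.000) = 28353.0.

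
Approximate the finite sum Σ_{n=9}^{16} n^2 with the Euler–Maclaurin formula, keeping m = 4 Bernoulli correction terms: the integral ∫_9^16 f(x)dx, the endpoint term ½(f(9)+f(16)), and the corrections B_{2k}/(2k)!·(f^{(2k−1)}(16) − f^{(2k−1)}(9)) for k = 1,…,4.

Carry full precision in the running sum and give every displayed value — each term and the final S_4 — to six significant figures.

S_4 ≈ 1292.00

The integral term ∫_9^16 x^2 dx = 1122.33.
Boundary: ½(f(9) + f(16)) = ½(81.0000 + 256.000) = 168.500.
Running total after boundary: 1290.83.
Order-1 term: 1/12 · (32.0000 − 18.0000) = 1.16667.
Partial sum through k=1: 1292.00.
Order-2 term: −1/720 · (0.00000 − 0.00000) = 0.00000.
Partial sum through k=2: 1292.00.
Order-3 term: 1/30240 · (0.00000 − 0.00000) = 0.00000.
Partial sum through k=3: 1292.00.
Order-4 term: −1/1209600 · (0.00000 − 0.00000) = 0.00000.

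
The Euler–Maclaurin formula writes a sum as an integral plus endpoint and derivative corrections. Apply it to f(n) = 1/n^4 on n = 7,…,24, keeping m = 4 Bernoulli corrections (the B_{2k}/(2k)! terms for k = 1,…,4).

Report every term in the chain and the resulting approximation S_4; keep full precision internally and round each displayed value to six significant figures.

Integral: ∫_7^24 1/x^4 dx = 0.000947705.
Endpoint term: (f(7) + f(24))/2 = (0.000416493 + 3.01408e-06)/2 = 0.000209754.
So far: 0.00115746.
k=1: B_{2}/(2)! × [f^{(1)}(24) − f^{(1)}(7)] = 1/12 × (-5.02347e-07 − (-0.000237996)) = 1.97911e-05.
Partial sum through k=1: 0.00117725.
k=2: B_{4}/(4)! × [f^{(3)}(24) − f^{(3)}(7)] = −1/720 × (-2.61639e-08 − (-0.000145712)) = -2.02341e-07.
Partial sum through k=2: 0.00117705.
k=3: B_{6}/(6)! × [f^{(5)}(24) − f^{(5)}(7)] = 1/30240 × (-2.54371e-09 − (-0.000166528)) = 5.50679e-09.
Partial sum through k=3: 0.00117705.
k=4: B_{8}/(8)! × [f^{(7)}(24) − f^{(7)}(7)] = −1/1209600 × (-3.97455e-10 − (-0.000305868)) = -2.52866e-10.

S_4 ≈ 0.00117705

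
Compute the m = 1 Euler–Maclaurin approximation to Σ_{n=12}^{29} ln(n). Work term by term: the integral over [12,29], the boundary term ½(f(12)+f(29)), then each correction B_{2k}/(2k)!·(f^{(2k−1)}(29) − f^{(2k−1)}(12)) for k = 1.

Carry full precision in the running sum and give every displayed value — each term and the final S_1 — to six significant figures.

S_1 ≈ 53.7547

∫_12^29 ln(x) dx evaluates to 50.8327.
½[f(12) + f(29)] = ½[2.48491 + 3.36730] = 2.92610.
Running total after boundary: 53.7588.
Order-1 term: 1/12 · (0.0344828 − 0.0833333) = -0.00407088.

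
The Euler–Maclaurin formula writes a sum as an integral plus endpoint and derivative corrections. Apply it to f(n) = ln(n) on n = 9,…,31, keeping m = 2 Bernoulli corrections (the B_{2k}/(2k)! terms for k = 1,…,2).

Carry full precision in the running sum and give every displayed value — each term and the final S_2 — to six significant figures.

Integral: ∫_9^31 ln(x) dx = 64.6786.
½[f(9) + f(31)] = ½[2.19722 + 3.43399] = 2.81561.
Integral + boundary = 67.4942.
k=1: B_{2}/(2)! × [f^{(1)}(31) − f^{(1)}(9)] = 1/12 × (0.0322581 − 0.111111) = -0.00657109.
Partial sum through k=1: 67.4876.
k=2: B_{4}/(4)! × [f^{(3)}(31) − f^{(3)}(9)] = −1/720 × (6.71344e-05 − 0.00274348) = 3.71715e-06.

S_2 ≈ 67.4876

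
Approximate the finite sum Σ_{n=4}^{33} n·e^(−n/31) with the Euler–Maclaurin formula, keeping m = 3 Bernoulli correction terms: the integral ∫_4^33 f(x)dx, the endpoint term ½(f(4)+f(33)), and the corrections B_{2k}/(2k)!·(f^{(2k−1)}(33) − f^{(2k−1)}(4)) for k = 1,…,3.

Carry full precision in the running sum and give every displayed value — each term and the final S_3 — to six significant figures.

Integral: ∫_4^33 x·e^(−x/31) dx = 269.385.
Boundary: ½(f(4) + f(33)) = ½(3.51578 + 11.3815) = 7.44865.
Running total after boundary: 276.834.
k=1: B_{2}/(2)! × [f^{(1)}(33) − f^{(1)}(4)] = 1/12 × (-0.0222513 − 0.765533) = -0.0656487.
Partial sum through k=1: 276.768.
k=2: B_{4}/(4)! × [f^{(3)}(33) − f^{(3)}(4)] = −1/720 × (0.000694629 − 0.00262583) = 2.68223e-06.
Partial sum through k=2: 276.768.
k=3: B_{6}/(6)! × [f^{(5)}(33) − f^{(5)}(4)] = 1/30240 × (1.46973e-06 − 4.63586e-06) = -1.04700e-10.

S_3 ≈ 276.768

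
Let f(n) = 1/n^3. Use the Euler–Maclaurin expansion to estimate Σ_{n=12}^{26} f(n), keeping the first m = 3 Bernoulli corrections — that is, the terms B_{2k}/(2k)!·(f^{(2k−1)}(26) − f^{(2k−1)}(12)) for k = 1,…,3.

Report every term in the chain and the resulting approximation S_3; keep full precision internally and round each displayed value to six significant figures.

The integral term ∫_12^26 1/x^3 dx = 0.00273258.
½[f(12) + f(26)] = ½[0.000578704 + 5.68958e-05] = 0.000317800.
Integral + boundary = 0.00305038.
k=1: B_{2}/(2)! × [f^{(1)}(26) − f^{(1)}(12)] = 1/12 × (-6.56490e-06 − (-0.000144676)) = 1.15093e-05.
Running total after k=1: 0.00306189.
k=2: B_{4}/(4)! × [f^{(3)}(26) − f^{(3)}(12)] = −1/720 × (-1.94228e-07 − (-2.00939e-05)) = -2.76384e-08.
Running total after k=2: 0.00306186.
k=3: B_{6}/(6)! × [f^{(5)}(26) − f^{(5)}(12)] = 1/30240 × (-1.20674e-08 − (-5.86071e-06)) = 1.93408e-10.

S_3 ≈ 0.00306186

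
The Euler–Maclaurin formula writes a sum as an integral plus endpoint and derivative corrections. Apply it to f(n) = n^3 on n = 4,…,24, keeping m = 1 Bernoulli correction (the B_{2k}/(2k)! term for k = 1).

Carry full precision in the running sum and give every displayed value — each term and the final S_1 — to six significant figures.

S_1 ≈ 89964.0

∫_4^24 x^3 dx evaluates to 82880.0.
Endpoint term: (f(4) + f(24))/2 = (64.0000 + 13824.0)/2 = 6944.00.
Integral + boundary = 89824.0.
Order-1 term: 1/12 · (1728.00 − 48.0000) = 140.000.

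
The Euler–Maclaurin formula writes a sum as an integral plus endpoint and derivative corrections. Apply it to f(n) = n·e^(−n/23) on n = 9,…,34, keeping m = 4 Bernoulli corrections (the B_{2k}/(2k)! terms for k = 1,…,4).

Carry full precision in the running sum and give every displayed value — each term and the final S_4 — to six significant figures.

The integral term ∫_9^34 x·e^(−x/23) dx = 198.712.
½[f(9) + f(34)] = ½[6.08557 + 7.75315] = 6.91936.
Integral + boundary = 205.631.
k=1: B_{2}/(2)! × [f^{(1)}(34) − f^{(1)}(9)] = 1/12 × (-0.109060 − 0.411584) = -0.0433870.
Partial sum through k=1: 205.588.
k=2: B_{4}/(4)! × [f^{(3)}(34) − f^{(3)}(9)] = −1/720 × (0.000655970 − 0.00333447) = 3.72013e-06.
Partial sum through k=2: 205.588.
k=3: B_{6}/(6)! × [f^{(5)}(34) − f^{(5)}(9)] = 1/30240 × (2.86976e-06 − 1.11359e-05) = -2.73351e-10.
Partial sum through k=3: 205.588.
k=4: B_{8}/(8)! × [f^{(7)}(34) − f^{(7)}(9)] = −1/1209600 × (8.50567e-09 − 3.01861e-08) = 1.79237e-14.

S_4 ≈ 205.588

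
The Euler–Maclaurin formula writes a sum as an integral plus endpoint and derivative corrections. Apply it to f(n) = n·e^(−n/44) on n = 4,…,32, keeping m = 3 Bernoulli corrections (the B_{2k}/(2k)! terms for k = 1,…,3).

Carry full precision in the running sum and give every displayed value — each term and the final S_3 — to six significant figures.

Integral: ∫_4^32 x·e^(−x/44) dx = 312.564.
½[f(4) + f(32)] = ½[3.65240 + 15.4632] = 9.55780.
So far: 322.122.
k=1: B_{2}/(2)! × [f^{(1)}(32) − f^{(1)}(4)] = 1/12 × (0.131789 − 0.830092) = -0.0581919.
Running total after k=1: 322.064.
k=2: B_{4}/(4)! × [f^{(3)}(32) − f^{(3)}(4)] = −1/720 × (0.000567272 − 0.00137205) = 1.11775e-06.
Running total after k=2: 322.064.
k=3: B_{6}/(6)! × [f^{(5)}(32) − f^{(5)}(4)] = 1/30240 × (5.50863e-07 − 1.19594e-06) = -2.13319e-11.

S_3 ≈ 322.064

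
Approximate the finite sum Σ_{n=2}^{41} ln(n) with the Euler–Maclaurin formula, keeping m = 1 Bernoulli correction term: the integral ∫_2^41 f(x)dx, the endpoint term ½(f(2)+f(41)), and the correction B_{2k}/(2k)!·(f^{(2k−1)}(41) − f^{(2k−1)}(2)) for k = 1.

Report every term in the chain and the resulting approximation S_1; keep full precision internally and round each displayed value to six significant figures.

S_1 ≈ 114.034

∫_2^41 ln(x) dx evaluates to 111.870.
Boundary: ½(f(2) + f(41)) = ½(0.693147 + 3.71357) = 2.20336.
So far: 114.074.
k=1: B_{2}/(2)! × [f^{(1)}(41) − f^{(1)}(2)] = 1/12 × (0.0243902 − 0.500000) = -0.0396341.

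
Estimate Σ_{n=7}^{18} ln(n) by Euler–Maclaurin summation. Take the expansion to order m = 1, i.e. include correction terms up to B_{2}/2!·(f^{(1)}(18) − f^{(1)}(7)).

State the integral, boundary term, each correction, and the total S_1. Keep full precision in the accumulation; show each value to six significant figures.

Integral: ∫_7^18 ln(x) dx = 27.4053.
Endpoint term: (f(7) + f(18))/2 = (1.94591 + 2.89037)/2 = 2.41814.
Running total after boundary: 29.8235.
Order-1 term: 1/12 · (0.0555556 − 0.142857) = -0.00727513.

S_1 ≈ 29.8162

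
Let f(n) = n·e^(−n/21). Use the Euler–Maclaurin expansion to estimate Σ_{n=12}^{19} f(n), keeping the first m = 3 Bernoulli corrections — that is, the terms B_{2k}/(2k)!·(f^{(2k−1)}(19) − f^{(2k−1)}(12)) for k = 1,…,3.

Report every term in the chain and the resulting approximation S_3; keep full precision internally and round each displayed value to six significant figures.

S_3 ≈ 58.6690

Integral: ∫_12^19 x·e^(−x/21) dx = 51.4536.
Boundary: ½(f(12) + f(19)) = ½(6.77662 + 7.68813) = 7.23237.
Running total after boundary: 58.6859.
Order-1 term: 1/12 · (0.0385370 − 0.242022) = -0.0169571.
Partial sum through k=1: 58.6690.
Order-2 term: −1/720 · (0.00192248 − 0.00310988) = 1.64917e-06.
Partial sum through k=2: 58.6690.
Order-3 term: 1/30240 · (8.52057e-06 − 1.28593e-05) = -1.43477e-10.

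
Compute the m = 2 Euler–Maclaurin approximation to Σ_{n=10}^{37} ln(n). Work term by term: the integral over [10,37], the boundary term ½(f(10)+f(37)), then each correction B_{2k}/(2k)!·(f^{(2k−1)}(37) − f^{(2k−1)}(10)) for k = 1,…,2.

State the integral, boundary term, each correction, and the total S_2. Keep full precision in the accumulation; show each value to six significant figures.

S_2 ≈ 86.5288

∫_10^37 ln(x) dx evaluates to 83.5781.
½[f(10) + f(37)] = ½[2.30259 + 3.61092] = 2.95675.
Integral + boundary = 86.5349.
k=1: B_{2}/(2)! × [f^{(1)}(37) − f^{(1)}(10)] = 1/12 × (0.0270270 − 0.100000) = -0.00608108.
Running total after k=1: 86.5288.
k=2: B_{4}/(4)! × [f^{(3)}(37) − f^{(3)}(10)] = −1/720 × (3.94843e-05 − 0.00200000) = 2.72294e-06.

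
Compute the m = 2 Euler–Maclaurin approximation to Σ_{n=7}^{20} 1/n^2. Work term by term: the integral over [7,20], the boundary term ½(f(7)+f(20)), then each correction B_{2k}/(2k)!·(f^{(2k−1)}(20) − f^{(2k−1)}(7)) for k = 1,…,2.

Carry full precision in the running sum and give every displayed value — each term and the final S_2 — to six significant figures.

S_2 ≈ 0.104774

∫_7^20 1/x^2 dx evaluates to 0.0928571.
½[f(7) + f(20)] = ½[0.0204082 + 0.00250000] = 0.0114541.
So far: 0.104311.
Correction k=1: B_{2}/2! · (f^{(1)}(20) − f^{(1)}(7)) = 1/12 · (-0.000250000 − (-0.00583090)) = 0.000465075.
Partial sum through k=1: 0.104776.
Correction k=2: B_{4}/4! · (f^{(3)}(20) − f^{(3)}(7)) = −1/720 · (-7.50000e-06 − (-0.00142798)) = -1.97288e-06.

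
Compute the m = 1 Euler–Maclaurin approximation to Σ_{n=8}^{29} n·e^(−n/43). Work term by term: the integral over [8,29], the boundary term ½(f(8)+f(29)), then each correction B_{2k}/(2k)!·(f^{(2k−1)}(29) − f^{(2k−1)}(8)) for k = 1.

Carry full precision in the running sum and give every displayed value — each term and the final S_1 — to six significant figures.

The integral term ∫_8^29 x·e^(−x/43) dx = 243.440.
½[f(8) + f(29)] = ½[6.64188 + 14.7741] = 10.7080.
So far: 254.148.
Order-1 term: 1/12 · (0.165868 − 0.675773) = -0.0424920.

S_1 ≈ 254.106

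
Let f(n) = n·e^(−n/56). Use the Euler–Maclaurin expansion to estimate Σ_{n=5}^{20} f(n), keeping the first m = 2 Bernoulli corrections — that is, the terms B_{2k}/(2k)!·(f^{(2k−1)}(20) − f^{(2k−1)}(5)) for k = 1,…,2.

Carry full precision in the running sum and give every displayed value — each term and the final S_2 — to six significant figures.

S_2 ≈ 155.665

The integral term ∫_5^20 x·e^(−x/56) dx = 146.413.
Endpoint term: (f(5) + f(20))/2 = (4.57292 + 13.9935)/2 = 9.28319.
Running total after boundary: 155.697.
Order-1 term: 1/12 · (0.449789 − 0.832925) = -0.0319280.
Running total after k=1: 155.665.
Order-2 term: −1/720 · (0.000589648 − 0.000848882) = 3.60048e-07.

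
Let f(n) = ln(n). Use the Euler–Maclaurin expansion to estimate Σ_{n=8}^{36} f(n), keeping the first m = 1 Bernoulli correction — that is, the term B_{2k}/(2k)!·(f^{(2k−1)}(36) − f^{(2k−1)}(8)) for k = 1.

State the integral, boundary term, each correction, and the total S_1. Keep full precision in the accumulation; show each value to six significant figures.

S_1 ≈ 87.1945

The integral term ∫_8^36 ln(x) dx = 84.3711.
Boundary: ½(f(8) + f(36)) = ½(2.07944 + 3.58352) = 2.83148.
Integral + boundary = 87.2026.
Correction k=1: B_{2}/2! · (f^{(1)}(36) − f^{(1)}(8)) = 1/12 · (0.0277778 − 0.125000) = -0.00810185.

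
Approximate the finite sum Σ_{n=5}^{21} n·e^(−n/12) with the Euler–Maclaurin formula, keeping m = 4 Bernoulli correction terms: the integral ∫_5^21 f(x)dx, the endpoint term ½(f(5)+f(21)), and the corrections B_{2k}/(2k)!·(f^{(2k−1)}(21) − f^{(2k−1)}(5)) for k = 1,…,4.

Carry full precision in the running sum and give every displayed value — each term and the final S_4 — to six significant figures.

∫_5^21 x·e^(−x/12) dx evaluates to 65.6706.
½[f(5) + f(21)] = ½[3.29620 + 3.64925] = 3.47273.
So far: 69.1433.
k=1: B_{2}/(2)! × [f^{(1)}(21) − f^{(1)}(5)] = 1/12 × (-0.130330 − 0.384557) = -0.0429073.
After k=1: 69.1004.
k=2: B_{4}/(4)! × [f^{(3)}(21) − f^{(3)}(5)] = −1/720 × (0.00150845 − 0.0118267) = 1.43308e-05.
After k=2: 69.1004.
k=3: B_{6}/(6)! × [f^{(5)}(21) − f^{(5)}(5)] = 1/30240 × (2.72360e-05 − 0.000145714) = -3.91791e-09.
After k=3: 69.1004.
k=4: B_{8}/(8)! × [f^{(7)}(21) − f^{(7)}(5)] = −1/1209600 × (3.05532e-07 − 1.45346e-06) = 9.49013e-13.

S_4 ≈ 69.1004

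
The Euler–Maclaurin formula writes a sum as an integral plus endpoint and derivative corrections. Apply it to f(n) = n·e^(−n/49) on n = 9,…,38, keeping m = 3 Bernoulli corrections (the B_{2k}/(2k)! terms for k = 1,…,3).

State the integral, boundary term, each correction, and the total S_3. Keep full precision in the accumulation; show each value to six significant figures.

S_3 ≈ 414.601

∫_9^38 x·e^(−x/49) dx evaluates to 402.155.
Endpoint term: (f(9) + f(38))/2 = (7.48987 + 17.4978)/2 = 12.4938.
So far: 414.649.
k=1: B_{2}/(2)! × [f^{(1)}(38) − f^{(1)}(9)] = 1/12 × (0.103371 − 0.679353) = -0.0479985.
Partial sum through k=1: 414.601.
k=2: B_{4}/(4)! × [f^{(3)}(38) − f^{(3)}(9)] = −1/720 × (0.000426617 − 0.000976163) = 7.63258e-07.
Partial sum through k=2: 414.601.
k=3: B_{6}/(6)! × [f^{(5)}(38) − f^{(5)}(9)] = 1/30240 × (3.37435e-07 − 6.95286e-07) = -1.18337e-11.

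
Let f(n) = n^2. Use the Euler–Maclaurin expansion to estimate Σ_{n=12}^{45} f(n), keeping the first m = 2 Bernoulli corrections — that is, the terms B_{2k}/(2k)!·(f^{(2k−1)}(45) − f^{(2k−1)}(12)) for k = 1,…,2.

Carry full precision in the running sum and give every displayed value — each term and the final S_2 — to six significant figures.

S_2 ≈ 30889.0

Integral: ∫_12^45 x^2 dx = 29799.0.
½[f(12) + f(45)] = ½[144.000 + 2025.00] = 1084.50.
Integral + boundary = 30883.5.
Order-1 term: 1/12 · (90.0000 − 24.0000) = 5.50000.
After k=1: 30889.0.
Order-2 term: −1/720 · (0.00000 − 0.00000) = 0.00000.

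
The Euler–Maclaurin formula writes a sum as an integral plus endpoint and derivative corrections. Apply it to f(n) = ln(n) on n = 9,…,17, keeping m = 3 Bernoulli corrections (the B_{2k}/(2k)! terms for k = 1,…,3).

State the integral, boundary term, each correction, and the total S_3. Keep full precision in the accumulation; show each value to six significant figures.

S_3 ≈ 22.9005

∫_9^17 ln(x) dx evaluates to 20.3896.
Endpoint term: (f(9) + f(17))/2 = (2.19722 + 2.83321)/2 = 2.51522.
So far: 22.9048.
k=1: B_{2}/(2)! × [f^{(1)}(17) − f^{(1)}(9)] = 1/12 × (0.0588235 − 0.111111) = -0.00435730.
Running total after k=1: 22.9005.
k=2: B_{4}/(4)! × [f^{(3)}(17) − f^{(3)}(9)] = −1/720 × (0.000407083 − 0.00274348) = 3.24500e-06.
Running total after k=2: 22.9005.
k=3: B_{6}/(6)! × [f^{(5)}(17) − f^{(5)}(9)] = 1/30240 × (1.69031e-05 − 0.000406442) = -1.28816e-08.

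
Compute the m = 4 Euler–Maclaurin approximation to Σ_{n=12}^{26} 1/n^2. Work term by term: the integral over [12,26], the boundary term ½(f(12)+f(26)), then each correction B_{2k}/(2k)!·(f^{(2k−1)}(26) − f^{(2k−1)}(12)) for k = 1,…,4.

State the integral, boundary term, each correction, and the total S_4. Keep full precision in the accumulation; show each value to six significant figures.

∫_12^26 1/x^2 dx evaluates to 0.0448718.
Endpoint term: (f(12) + f(26))/2 = (0.00694444 + 0.00147929)/2 = 0.00421187.
Running total after boundary: 0.0490837.
k=1: B_{2}/(2)! × [f^{(1)}(26) − f^{(1)}(12)] = 1/12 × (-0.000113792 − (-0.00115741)) = 8.69680e-05.
Running total after k=1: 0.0491706.
k=2: B_{4}/(4)! × [f^{(3)}(26) − f^{(3)}(12)] = −1/720 × (-2.01997e-06 − (-9.64506e-05)) = -1.31154e-07.
Running total after k=2: 0.0491705.
k=3: B_{6}/(6)! × [f^{(5)}(26) − f^{(5)}(12)] = 1/30240 × (-8.96436e-08 − (-2.00939e-05)) = 6.61516e-10.
Running total after k=3: 0.0491705.
k=4: B_{8}/(8)! × [f^{(7)}(26) − f^{(7)}(12)] = −1/1209600 × (-7.42609e-09 − (-7.81429e-06)) = -6.45408e-12.

S_4 ≈ 0.0491705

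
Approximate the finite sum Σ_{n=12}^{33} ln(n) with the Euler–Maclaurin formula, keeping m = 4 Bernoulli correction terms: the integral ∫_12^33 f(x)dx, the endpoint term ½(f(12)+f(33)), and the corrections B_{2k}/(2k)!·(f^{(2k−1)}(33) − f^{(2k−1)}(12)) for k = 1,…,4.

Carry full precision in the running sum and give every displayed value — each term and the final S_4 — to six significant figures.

Integral: ∫_12^33 ln(x) dx = 64.5659.
½[f(12) + f(33)] = ½[2.48491 + 3.49651] = 2.99071.
So far: 67.5566.
k=1: B_{2}/(2)! × [f^{(1)}(33) − f^{(1)}(12)] = 1/12 × (0.0303030 − 0.0833333) = -0.00441919.
Partial sum through k=1: 67.5522.
k=2: B_{4}/(4)! × [f^{(3)}(33) − f^{(3)}(12)] = −1/720 × (5.56529e-05 − 0.00115741) = 1.53021e-06.
Partial sum through k=2: 67.5522.
k=3: B_{6}/(6)! × [f^{(5)}(33) − f^{(5)}(12)] = 1/30240 × (6.13256e-07 − 9.64506e-05) = -3.16922e-09.
Partial sum through k=3: 67.5522.
k=4: B_{8}/(8)! × [f^{(7)}(33) − f^{(7)}(12)] = −1/1209600 × (1.68941e-08 − 2.00939e-05) = 1.65980e-11.

S_4 ≈ 67.5522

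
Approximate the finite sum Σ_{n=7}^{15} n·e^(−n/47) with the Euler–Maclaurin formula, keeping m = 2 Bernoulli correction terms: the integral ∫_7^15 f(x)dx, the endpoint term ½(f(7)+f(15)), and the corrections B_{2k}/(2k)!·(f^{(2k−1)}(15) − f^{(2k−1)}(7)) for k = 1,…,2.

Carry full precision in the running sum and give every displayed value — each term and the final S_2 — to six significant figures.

∫_7^15 x·e^(−x/47) dx evaluates to 69.0021.
Endpoint term: (f(7) + f(15))/2 = (6.03137 + 10.9015)/2 = 8.46644.
Running total after boundary: 77.4685.
Order-1 term: 1/12 · (0.494820 − 0.733297) = -0.0198731.
Running total after k=1: 77.4486.
Order-2 term: −1/720 · (0.000882008 − 0.00111206) = 3.19520e-07.

S_2 ≈ 77.4486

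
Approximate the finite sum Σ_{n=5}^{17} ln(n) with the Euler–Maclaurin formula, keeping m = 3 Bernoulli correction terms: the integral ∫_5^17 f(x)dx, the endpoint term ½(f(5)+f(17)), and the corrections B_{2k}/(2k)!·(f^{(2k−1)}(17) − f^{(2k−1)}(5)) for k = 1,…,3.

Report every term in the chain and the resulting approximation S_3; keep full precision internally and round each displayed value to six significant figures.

S_3 ≈ 30.3270

Integral: ∫_5^17 ln(x) dx = 28.1174.
Endpoint term: (f(5) + f(17))/2 = (1.60944 + 2.83321)/2 = 2.22133.
Running total after boundary: 30.3388.
Correction k=1: B_{2}/2! · (f^{(1)}(17) − f^{(1)}(5)) = 1/12 · (0.0588235 − 0.200000) = -0.0117647.
Running total after k=1: 30.3270.
Correction k=2: B_{4}/4! · (f^{(3)}(17) − f^{(3)}(5)) = −1/720 · (0.000407083 − 0.0160000) = 2.16568e-05.
Running total after k=2: 30.3270.
Correction k=3: B_{6}/6! · (f^{(5)}(17) − f^{(5)}(5)) = 1/30240 · (1.69031e-05 − 0.00768000) = -2.53409e-07.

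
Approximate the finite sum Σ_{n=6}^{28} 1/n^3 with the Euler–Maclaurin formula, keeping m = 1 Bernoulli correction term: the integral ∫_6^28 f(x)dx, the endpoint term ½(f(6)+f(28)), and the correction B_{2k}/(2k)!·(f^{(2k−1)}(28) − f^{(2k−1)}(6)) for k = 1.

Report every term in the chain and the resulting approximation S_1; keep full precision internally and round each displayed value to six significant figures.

Integral: ∫_6^28 1/x^3 dx = 0.0132511.
Boundary: ½(f(6) + f(28)) = ½(0.00462963 + 4.55539e-05) = 0.00233759.
Running total after boundary: 0.0155887.
k=1: B_{2}/(2)! × [f^{(1)}(28) − f^{(1)}(6)] = 1/12 × (-4.88078e-06 − (-0.00231481)) = 0.000192495.

S_1 ≈ 0.0157812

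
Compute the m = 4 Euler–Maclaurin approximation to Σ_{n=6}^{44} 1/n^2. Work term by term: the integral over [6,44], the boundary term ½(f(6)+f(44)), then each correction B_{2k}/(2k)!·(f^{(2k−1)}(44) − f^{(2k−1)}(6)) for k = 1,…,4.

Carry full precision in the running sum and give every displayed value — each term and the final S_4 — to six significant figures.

Integral: ∫_6^44 1/x^2 dx = 0.143939.
Endpoint term: (f(6) + f(44))/2 = (0.0277778 + 0.000516529)/2 = 0.0141472.
So far: 0.158087.
Correction k=1: B_{2}/2! · (f^{(1)}(44) − f^{(1)}(6)) = 1/12 · (-2.34786e-05 − (-0.00925926)) = 0.000769648.
After k=1: 0.158856.
Correction k=2: B_{4}/4! · (f^{(3)}(44) − f^{(3)}(6)) = −1/720 · (-1.45528e-07 − (-0.00308642)) = -4.28649e-06.
After k=2: 0.158852.
Correction k=3: B_{6}/6! · (f^{(5)}(44) − f^{(5)}(6)) = 1/30240 · (-2.25509e-09 − (-0.00257202)) = 8.50534e-08.
After k=3: 0.158852.
Correction k=4: B_{8}/8! · (f^{(7)}(44) − f^{(7)}(6)) = −1/1209600 · (-6.52299e-11 − (-0.00400091)) = -3.30763e-09.

S_4 ≈ 0.158852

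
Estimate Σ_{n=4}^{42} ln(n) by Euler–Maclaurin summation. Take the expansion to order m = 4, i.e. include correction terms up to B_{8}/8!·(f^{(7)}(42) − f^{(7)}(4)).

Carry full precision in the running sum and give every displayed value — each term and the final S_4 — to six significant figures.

S_4 ≈ 115.980

∫_4^42 ln(x) dx evaluates to 113.437.
Boundary: ½(f(4) + f(42)) = ½(1.38629 + 3.73767) = 2.56198.
Integral + boundary = 115.999.
Correction k=1: B_{2}/2! · (f^{(1)}(42) − f^{(1)}(4)) = 1/12 · (0.0238095 − 0.250000) = -0.0188492.
Running total after k=1: 115.980.
Correction k=2: B_{4}/4! · (f^{(3)}(42) − f^{(3)}(4)) = −1/720 · (2.69949e-05 − 0.0312500) = 4.33653e-05.
Running total after k=2: 115.980.
Correction k=3: B_{6}/6! · (f^{(5)}(42) − f^{(5)}(4)) = 1/30240 · (1.83639e-07 − 0.0234375) = -7.75044e-07.
Running total after k=3: 115.980.
Correction k=4: B_{8}/8! · (f^{(7)}(42) − f^{(7)}(4)) = −1/1209600 · (3.12311e-09 − 0.0439453) = 3.63304e-08.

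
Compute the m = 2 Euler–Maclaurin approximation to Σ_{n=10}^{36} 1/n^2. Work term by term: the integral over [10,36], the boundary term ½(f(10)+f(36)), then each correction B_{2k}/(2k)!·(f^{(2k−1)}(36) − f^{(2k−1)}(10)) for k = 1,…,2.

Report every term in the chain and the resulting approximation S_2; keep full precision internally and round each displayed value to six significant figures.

The integral term ∫_10^36 1/x^2 dx = 0.0722222.
Boundary: ½(f(10) + f(36)) = ½(0.0100000 + 0.000771605) = 0.00538580.
Integral + boundary = 0.0776080.
k=1: B_{2}/(2)! × [f^{(1)}(36) − f^{(1)}(10)] = 1/12 × (-4.28669e-05 − (-0.00200000)) = 0.000163094.
After k=1: 0.0777711.
k=2: B_{4}/(4)! × [f^{(3)}(36) − f^{(3)}(10)] = −1/720 × (-3.96916e-07 − (-0.000240000)) = -3.32782e-07.

S_2 ≈ 0.0777708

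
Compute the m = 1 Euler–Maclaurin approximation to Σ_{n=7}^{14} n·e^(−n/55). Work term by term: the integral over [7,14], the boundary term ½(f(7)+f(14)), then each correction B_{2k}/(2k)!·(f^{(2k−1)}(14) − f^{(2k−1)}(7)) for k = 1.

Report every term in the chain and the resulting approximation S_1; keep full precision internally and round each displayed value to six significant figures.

The integral term ∫_7^14 x·e^(−x/55) dx = 60.3377.
Endpoint term: (f(7) + f(14))/2 = (6.16345 + 10.8538)/2 = 8.50861.
So far: 68.8463.
k=1: B_{2}/(2)! × [f^{(1)}(14) − f^{(1)}(7)] = 1/12 × (0.577928 − 0.768431) = -0.0158753.

S_1 ≈ 68.8304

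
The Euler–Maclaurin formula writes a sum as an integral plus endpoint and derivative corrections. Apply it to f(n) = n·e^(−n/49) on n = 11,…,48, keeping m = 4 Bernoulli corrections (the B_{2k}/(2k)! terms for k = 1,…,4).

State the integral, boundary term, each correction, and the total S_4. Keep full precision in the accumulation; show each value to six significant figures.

The integral term ∫_11^48 x·e^(−x/49) dx = 564.254.
Endpoint term: (f(11) + f(48))/2 = (8.78816 + 18.0223)/2 = 13.4052.
So far: 577.659.
Order-1 term: 1/12 · (0.00766254 − 0.619574) = -0.0509926.
Running total after k=1: 577.608.
Order-2 term: −1/720 · (0.000315948 − 0.000923541) = 8.43879e-07.
Running total after k=2: 577.608.
Order-3 term: 1/30240 · (2.61851e-07 − 6.61821e-07) = -1.32265e-11.
Running total after k=3: 577.608.
Order-4 term: −1/1209600 · (1.63312e-10 − 3.91085e-10) = 1.88304e-16.

S_4 ≈ 577.608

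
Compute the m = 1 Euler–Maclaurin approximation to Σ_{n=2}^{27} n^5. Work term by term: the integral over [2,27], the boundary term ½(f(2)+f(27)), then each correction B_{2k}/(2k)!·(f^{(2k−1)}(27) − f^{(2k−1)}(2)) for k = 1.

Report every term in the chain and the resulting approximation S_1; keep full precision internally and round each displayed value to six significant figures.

S_1 ≈ 7.19660e+07

∫_2^27 x^5 dx evaluates to 6.45701e+07.
½[f(2) + f(27)] = ½[32.0000 + 1.43489e+07] = 7.17447e+06.
Running total after boundary: 7.17445e+07.
Order-1 term: 1/12 · (2.65720e+06 − 80.0000) = 221427.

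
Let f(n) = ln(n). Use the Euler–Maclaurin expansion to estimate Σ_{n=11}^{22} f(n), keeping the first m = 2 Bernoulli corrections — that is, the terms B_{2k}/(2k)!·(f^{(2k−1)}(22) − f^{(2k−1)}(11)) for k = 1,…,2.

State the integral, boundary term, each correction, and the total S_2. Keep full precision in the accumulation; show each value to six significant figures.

∫_11^22 ln(x) dx evaluates to 30.6261.
Boundary: ½(f(11) + f(22)) = ½(2.39790 + 3.09104) = 2.74447.
So far: 33.3706.
Order-1 term: 1/12 · (0.0454545 − 0.0909091) = -0.00378788.
After k=1: 33.3668.
Order-2 term: −1/720 · (0.000187829 − 0.00150263) = 1.82611e-06.

S_2 ≈ 33.3668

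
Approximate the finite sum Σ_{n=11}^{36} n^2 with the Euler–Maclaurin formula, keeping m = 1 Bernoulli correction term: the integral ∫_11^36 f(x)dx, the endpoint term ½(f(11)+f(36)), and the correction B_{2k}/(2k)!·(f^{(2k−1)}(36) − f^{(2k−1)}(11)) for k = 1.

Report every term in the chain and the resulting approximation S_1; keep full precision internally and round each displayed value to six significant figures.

The integral term ∫_11^36 x^2 dx = 15108.3.
Endpoint term: (f(11) + f(36))/2 = (121.000 + 1296.00)/2 = 708.500.
So far: 15816.8.
k=1: B_{2}/(2)! × [f^{(1)}(36) − f^{(1)}(11)] = 1/12 × (72.0000 − 22.0000) = 4.16667.

S_1 ≈ 15821.0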